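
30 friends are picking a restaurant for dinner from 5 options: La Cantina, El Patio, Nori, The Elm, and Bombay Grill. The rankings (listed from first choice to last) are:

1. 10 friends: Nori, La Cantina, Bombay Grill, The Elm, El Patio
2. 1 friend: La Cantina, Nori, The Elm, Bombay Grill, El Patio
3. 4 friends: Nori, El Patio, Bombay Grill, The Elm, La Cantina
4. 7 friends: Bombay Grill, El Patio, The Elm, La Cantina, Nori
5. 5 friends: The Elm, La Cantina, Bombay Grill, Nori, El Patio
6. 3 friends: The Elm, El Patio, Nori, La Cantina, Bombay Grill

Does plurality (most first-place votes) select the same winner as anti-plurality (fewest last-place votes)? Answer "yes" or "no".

no

Plurality — first-place votes: La Cantina 1, El Patio 0, Nori 14, The Elm 8, Bombay Grill 7. Winner: Nori.
Anti-plurality — last-place votes: La Cantina 4, El Patio 16, Nori 7, The Elm 0, Bombay Grill 3. Winner: The Elm.
The two methods disagree.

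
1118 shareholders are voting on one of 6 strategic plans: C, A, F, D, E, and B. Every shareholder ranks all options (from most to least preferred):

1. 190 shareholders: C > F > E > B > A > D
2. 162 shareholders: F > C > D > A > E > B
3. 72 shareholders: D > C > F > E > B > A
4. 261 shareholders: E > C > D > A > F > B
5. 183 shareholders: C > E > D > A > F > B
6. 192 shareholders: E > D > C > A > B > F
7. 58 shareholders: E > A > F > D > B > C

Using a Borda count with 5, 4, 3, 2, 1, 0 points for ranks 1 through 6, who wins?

C

C: 190·5 + 162·4 + 72·4 + 261·4 + 183·5 + 192·3 + 58·0 = 4421
A: 190·1 + 162·2 + 72·0 + 261·2 + 183·2 + 192·2 + 58·4 = 2018
F: 190·4 + 162·5 + 72·3 + 261·1 + 183·1 + 192·0 + 58·3 = 2404
D: 190·0 + 162·3 + 72·5 + 261·3 + 183·3 + 192·4 + 58·2 = 3062
E: 190·3 + 162·1 + 72·2 + 261·5 + 183·4 + 192·5 + 58·5 = 4163
B: 190·2 + 162·0 + 72·1 + 261·0 + 183·0 + 192·1 + 58·1 = 702
C has the highest Borda score (4421).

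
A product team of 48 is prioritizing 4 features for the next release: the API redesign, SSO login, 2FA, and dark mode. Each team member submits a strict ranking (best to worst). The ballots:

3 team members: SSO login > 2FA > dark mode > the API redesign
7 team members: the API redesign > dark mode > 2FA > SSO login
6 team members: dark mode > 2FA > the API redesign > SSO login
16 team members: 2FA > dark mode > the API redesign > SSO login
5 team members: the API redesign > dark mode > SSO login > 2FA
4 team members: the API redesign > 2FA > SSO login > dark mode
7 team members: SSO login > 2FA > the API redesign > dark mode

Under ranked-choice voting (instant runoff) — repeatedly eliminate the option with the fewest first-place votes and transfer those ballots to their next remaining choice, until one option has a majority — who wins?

2FA

Round 1: the API redesign 16, SSO login 10, 2FA 16, dark mode 6. Eliminate dark mode.
Round 2: the API redesign 16, SSO login 10, 2FA 22. Eliminate SSO login.
Round 3: the API redesign 16, 2FA 32. 2FA has a majority.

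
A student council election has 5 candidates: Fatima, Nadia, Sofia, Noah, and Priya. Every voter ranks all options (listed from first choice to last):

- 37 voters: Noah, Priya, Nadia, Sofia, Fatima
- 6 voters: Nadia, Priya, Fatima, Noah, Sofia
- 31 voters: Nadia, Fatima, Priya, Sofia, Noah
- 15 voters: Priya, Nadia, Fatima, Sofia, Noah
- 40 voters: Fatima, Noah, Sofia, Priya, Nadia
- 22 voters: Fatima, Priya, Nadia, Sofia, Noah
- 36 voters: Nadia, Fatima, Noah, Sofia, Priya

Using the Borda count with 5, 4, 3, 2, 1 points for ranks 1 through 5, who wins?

Fatima

Fatima: 37·1 + 6·3 + 31·4 + 15·3 + 40·5 + 22·5 + 36·4 = 678
Nadia: 37·3 + 6·5 + 31·5 + 15·4 + 40·1 + 22·3 + 36·5 = 642
Sofia: 37·2 + 6·1 + 31·2 + 15·2 + 40·3 + 22·2 + 36·2 = 408
Noah: 37·5 + 6·2 + 31·1 + 15·1 + 40·4 + 22·1 + 36·3 = 533
Priya: 37·4 + 6·4 + 31·3 + 15·5 + 40·2 + 22·4 + 36·1 = 544
Fatima has the highest Borda score (678).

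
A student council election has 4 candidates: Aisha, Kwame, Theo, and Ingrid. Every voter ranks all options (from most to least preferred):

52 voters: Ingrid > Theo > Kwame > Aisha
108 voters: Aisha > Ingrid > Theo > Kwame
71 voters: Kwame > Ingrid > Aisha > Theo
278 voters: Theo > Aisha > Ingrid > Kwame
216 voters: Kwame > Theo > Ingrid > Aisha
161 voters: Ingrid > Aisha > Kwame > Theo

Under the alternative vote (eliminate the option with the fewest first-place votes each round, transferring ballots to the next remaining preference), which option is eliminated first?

Round 1: Aisha 108, Kwame 287, Theo 278, Ingrid 213. Eliminate Aisha.

Aisha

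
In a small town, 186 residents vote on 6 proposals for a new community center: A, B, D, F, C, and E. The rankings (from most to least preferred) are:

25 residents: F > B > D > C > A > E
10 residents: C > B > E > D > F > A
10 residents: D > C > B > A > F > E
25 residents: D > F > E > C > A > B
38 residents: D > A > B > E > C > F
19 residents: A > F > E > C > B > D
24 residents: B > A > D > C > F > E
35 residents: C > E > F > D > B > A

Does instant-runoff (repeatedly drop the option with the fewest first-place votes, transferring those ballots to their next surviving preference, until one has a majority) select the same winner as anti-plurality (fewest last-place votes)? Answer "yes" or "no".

no

Instant-runoff — R1 A 19, B 24, D 73, F 25, C 45, E 0 (E out); R2 A 19, B 24, D 73, F 25, C 45 (A out); R3 B 24, D 73, F 44, C 45 (B out); R4 D 97, F 44, C 45 (D winner). Winner: D.
Anti-plurality — last-place votes: A 45, B 25, D 19, F 38, C 0, E 59. Winner: C.
The two methods disagree.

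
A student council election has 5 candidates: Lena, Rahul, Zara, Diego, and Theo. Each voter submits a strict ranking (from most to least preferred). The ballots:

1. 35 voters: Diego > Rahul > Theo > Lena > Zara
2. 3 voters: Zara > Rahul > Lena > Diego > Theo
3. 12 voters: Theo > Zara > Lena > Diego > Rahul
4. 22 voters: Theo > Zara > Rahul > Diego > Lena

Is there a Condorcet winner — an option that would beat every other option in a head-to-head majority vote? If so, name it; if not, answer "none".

Checking pairwise contests:
Rahul beats Lena 60–12.
Zara beats Rahul 37–35.
Theo beats Zara 69–3.
Zara beats Diego 37–35.
Rahul beats Theo 38–34.
Every option loses at least one head-to-head, so there is no Condorcet winner.

none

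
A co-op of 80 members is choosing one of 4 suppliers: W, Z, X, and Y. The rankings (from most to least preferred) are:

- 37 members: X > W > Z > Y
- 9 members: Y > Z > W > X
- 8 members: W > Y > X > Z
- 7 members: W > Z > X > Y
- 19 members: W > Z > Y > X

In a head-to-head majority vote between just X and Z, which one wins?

Voters preferring X to Z: 45; preferring Z to X: 35.
X wins the head-to-head.

X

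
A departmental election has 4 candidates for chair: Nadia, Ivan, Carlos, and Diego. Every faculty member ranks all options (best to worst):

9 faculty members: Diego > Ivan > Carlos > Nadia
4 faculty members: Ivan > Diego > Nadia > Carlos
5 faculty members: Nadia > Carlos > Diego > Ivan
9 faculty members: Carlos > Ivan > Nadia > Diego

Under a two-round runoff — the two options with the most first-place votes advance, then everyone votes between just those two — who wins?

Round 1 first-place votes: Nadia 5, Ivan 4, Carlos 9, Diego 9.
Carlos and Diego advance.
Runoff: Carlos is preferred to Diego by 14 voters; Diego by 13.
Carlos wins the runoff.

Carlos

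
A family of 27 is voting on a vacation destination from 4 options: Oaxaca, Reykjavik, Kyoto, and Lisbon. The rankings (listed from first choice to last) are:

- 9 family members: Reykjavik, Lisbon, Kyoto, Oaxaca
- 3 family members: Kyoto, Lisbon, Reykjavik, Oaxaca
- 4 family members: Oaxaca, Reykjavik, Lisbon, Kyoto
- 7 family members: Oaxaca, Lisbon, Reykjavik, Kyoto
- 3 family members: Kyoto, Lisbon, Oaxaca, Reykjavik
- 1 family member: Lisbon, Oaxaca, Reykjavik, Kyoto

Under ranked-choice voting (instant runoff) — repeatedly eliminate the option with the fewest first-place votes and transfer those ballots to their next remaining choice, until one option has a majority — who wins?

Round 1: Oaxaca 11, Reykjavik 9, Kyoto 6, Lisbon 1. Eliminate Lisbon.
Round 2: Oaxaca 12, Reykjavik 9, Kyoto 6. Eliminate Kyoto.
Round 3: Oaxaca 15, Reykjavik 12. Oaxaca has a majority.

Oaxaca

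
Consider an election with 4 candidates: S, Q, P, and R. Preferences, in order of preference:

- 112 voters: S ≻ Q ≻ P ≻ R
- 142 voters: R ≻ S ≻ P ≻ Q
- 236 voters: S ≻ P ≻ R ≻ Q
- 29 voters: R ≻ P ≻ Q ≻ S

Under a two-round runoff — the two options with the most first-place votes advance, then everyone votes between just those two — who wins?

S

Round 1 first-place votes: S 348, Q 0, P 0, R 171.
S and R advance.
Runoff: S is preferred to R by 348 voters; R by 171.
S wins the runoff.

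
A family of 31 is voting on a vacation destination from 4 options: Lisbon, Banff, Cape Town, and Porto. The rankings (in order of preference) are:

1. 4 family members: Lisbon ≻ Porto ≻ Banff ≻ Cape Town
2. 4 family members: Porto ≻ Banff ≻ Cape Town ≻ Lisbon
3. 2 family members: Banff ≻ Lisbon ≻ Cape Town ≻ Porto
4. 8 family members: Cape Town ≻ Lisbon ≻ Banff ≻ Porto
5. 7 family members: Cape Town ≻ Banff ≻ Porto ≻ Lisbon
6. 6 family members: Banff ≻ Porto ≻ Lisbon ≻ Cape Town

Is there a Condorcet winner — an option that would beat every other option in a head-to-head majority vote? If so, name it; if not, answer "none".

Banff vs Lisbon: 19–12 for Banff.
Banff vs Cape Town: 16–15 for Banff.
Banff vs Porto: 23–8 for Banff.
Banff beats every other option head-to-head.

Banff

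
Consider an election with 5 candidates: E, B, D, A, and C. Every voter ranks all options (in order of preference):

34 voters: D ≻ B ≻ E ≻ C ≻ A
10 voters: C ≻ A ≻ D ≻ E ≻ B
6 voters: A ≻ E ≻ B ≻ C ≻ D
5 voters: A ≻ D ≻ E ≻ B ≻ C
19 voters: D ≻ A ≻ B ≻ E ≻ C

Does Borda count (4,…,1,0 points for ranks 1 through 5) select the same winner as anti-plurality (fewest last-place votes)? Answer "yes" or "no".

Borda — scores: E 125, B 157, D 247, A 131, C 80. Winner: D.
Anti-plurality — last-place votes: E 0, B 10, D 6, A 34, C 24. Winner: E.
The two methods disagree.

no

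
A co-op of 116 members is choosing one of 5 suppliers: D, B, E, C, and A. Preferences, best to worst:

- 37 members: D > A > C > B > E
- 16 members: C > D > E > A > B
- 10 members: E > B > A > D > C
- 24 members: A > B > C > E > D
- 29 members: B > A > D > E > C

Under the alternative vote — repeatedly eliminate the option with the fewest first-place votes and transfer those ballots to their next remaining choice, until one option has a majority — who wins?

Round 1: D 37, B 29, E 10, C 16, A 24. Eliminate E.
Round 2: D 37, B 39, C 16, A 24. Eliminate C.
Round 3: D 53, B 39, A 24. Eliminate A.
Round 4: D 53, B 63. B has a majority.

B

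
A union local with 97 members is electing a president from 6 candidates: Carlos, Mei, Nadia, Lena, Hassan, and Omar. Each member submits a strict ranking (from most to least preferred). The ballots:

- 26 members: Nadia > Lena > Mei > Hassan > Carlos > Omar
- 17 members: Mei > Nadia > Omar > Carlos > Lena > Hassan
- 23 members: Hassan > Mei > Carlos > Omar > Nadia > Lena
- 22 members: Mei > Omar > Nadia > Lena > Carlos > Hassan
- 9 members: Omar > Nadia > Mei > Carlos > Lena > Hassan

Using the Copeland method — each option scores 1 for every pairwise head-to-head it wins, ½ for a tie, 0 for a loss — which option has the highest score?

Carlos: beats Lena and Omar; loses to Mei, Nadia, and Hassan → score 2.
Mei: beats Carlos, Nadia, Lena, Hassan, and Omar → score 5.
Nadia: beats Carlos, Lena, and Hassan; loses to Mei and Omar → score 3.
Lena: beats Hassan; loses to Carlos, Mei, Nadia, and Omar → score 1.
Hassan: beats Carlos and Omar; loses to Mei, Nadia, and Lena → score 2.
Omar: beats Nadia and Lena; loses to Carlos, Mei, and Hassan → score 2.
Mei has the best pairwise record.

Mei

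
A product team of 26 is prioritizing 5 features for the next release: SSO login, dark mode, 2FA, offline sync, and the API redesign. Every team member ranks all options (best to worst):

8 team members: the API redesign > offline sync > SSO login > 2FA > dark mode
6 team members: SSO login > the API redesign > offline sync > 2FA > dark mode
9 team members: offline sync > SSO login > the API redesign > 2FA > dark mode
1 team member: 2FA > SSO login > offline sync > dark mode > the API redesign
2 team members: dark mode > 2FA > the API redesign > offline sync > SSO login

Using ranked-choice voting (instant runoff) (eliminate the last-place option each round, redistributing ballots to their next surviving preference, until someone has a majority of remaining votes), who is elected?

the API redesign

Round 1: SSO login 6, dark mode 2, 2FA 1, offline sync 9, the API redesign 8. Eliminate 2FA.
Round 2: SSO login 7, dark mode 2, offline sync 9, the API redesign 8. Eliminate dark mode.
Round 3: SSO login 7, offline sync 9, the API redesign 10. Eliminate SSO login.
Round 4: offline sync 10, the API redesign 16. The API redesign has a majority.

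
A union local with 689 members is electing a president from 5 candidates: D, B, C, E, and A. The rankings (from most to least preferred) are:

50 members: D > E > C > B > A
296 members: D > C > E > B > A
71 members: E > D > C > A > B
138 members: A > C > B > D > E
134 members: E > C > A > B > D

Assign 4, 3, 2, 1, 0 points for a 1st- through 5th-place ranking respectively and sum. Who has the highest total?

D: 50·4 + 296·4 + 71·3 + 138·1 + 134·0 = 1735
B: 50·1 + 296·1 + 71·0 + 138·2 + 134·1 = 756
C: 50·2 + 296·3 + 71·2 + 138·3 + 134·3 = 1946
E: 50·3 + 296·2 + 71·4 + 138·0 + 134·4 = 1562
A: 50·0 + 296·0 + 71·1 + 138·4 + 134·2 = 891
C has the highest Borda score (1946).

C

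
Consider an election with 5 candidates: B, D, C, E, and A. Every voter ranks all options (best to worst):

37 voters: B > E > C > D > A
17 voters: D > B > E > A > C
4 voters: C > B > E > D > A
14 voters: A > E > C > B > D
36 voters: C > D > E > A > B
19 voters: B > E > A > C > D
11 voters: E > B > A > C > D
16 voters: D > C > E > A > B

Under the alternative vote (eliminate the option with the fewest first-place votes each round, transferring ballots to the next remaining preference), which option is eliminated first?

E

Round 1: B 56, D 33, C 40, E 11, A 14. Eliminate E.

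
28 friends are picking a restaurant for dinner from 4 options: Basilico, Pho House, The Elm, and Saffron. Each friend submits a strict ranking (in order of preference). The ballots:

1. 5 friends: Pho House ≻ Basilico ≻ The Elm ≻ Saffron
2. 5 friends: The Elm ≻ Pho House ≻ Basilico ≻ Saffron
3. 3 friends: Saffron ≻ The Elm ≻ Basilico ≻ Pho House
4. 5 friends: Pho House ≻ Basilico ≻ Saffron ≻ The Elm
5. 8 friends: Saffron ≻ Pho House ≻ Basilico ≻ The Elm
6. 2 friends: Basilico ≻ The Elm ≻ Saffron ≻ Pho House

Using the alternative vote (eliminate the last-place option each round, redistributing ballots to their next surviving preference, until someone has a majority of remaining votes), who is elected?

Round 1: Basilico 2, Pho House 10, The Elm 5, Saffron 11. Eliminate Basilico.
Round 2: Pho House 10, The Elm 7, Saffron 11. Eliminate The Elm.
Round 3: Pho House 15, Saffron 13. Pho House has a majority.

Pho House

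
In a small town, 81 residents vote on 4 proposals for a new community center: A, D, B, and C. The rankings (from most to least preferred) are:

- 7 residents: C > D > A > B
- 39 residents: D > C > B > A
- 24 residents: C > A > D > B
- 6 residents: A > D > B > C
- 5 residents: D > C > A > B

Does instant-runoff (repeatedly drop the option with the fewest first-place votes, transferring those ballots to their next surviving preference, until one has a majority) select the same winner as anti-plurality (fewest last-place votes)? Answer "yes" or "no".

yes

Instant-runoff — R1 A 6, D 44, B 0, C 31 (D winner). Winner: D.
Anti-plurality — last-place votes: A 39, D 0, B 36, C 6. Winner: D.
The two methods agree.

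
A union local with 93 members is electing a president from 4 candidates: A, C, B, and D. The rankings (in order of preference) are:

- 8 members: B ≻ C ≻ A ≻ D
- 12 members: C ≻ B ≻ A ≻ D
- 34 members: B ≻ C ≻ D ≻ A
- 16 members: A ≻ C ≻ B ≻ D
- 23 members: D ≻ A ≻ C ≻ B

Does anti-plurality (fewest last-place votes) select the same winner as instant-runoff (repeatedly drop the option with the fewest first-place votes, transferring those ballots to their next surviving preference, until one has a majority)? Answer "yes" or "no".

Anti-plurality — last-place votes: A 34, C 0, B 23, D 36. Winner: C.
Instant-runoff — R1 A 16, C 12, B 42, D 23 (C out); R2 A 16, B 54, D 23 (B winner). Winner: B.
The two methods disagree.

no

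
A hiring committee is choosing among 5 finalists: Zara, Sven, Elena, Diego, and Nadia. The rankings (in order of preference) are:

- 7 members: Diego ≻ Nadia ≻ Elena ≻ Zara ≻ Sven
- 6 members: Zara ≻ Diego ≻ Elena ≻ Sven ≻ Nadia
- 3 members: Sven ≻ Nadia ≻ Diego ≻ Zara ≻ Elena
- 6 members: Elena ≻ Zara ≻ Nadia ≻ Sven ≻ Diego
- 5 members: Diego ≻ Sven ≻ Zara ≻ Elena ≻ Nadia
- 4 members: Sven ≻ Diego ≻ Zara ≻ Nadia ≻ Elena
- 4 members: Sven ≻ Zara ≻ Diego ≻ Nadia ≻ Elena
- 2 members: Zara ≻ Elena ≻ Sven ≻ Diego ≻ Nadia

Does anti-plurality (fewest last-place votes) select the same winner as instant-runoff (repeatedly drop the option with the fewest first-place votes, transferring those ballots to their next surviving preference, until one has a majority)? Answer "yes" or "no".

no

Anti-plurality — last-place votes: Zara 0, Sven 7, Elena 11, Diego 6, Nadia 13. Winner: Zara.
Instant-runoff — R1 Zara 8, Sven 11, Elena 6, Diego 12, Nadia 0 (Nadia out); R2 Zara 8, Sven 11, Elena 6, Diego 12 (Elena out); R3 Zara 14, Sven 11, Diego 12 (Sven out); R4 Zara 18, Diego 19 (Diego winner). Winner: Diego.
The two methods disagree.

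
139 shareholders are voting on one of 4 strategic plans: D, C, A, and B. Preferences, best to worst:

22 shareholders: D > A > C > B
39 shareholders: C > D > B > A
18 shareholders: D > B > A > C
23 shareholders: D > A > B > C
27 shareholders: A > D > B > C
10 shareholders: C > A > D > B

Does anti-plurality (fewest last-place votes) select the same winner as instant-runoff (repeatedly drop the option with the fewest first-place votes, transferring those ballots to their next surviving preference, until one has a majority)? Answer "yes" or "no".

yes

Anti-plurality — last-place votes: D 0, C 68, A 39, B 32. Winner: D.
Instant-runoff — R1 D 63, C 49, A 27, B 0 (B out); R2 D 63, C 49, A 27 (A out); R3 D 90, C 49 (D winner). Winner: D.
The two methods agree.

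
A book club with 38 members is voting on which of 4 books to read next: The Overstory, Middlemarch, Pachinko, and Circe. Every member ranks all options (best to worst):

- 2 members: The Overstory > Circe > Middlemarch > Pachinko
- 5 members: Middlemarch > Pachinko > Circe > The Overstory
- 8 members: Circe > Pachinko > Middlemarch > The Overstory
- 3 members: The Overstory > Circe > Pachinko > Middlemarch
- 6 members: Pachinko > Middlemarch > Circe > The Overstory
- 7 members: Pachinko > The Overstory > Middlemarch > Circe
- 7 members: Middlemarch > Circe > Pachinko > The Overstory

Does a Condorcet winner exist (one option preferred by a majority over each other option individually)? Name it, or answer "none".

none

Checking pairwise contests:
Middlemarch beats The Overstory 26–12.
Pachinko beats Middlemarch 24–14.
Circe beats Pachinko 20–18.
Middlemarch beats Circe 25–13.
Every option loses at least one head-to-head, so there is no Condorcet winner.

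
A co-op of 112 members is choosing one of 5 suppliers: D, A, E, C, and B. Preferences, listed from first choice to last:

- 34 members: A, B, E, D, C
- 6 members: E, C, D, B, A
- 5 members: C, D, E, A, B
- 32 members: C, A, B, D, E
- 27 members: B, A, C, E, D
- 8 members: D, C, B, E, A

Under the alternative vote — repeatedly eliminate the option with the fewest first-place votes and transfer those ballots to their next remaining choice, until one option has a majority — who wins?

Round 1: D 8, A 34, E 6, C 37, B 27. Eliminate E.
Round 2: D 8, A 34, C 43, B 27. Eliminate D.
Round 3: A 34, C 51, B 27. Eliminate B.
Round 4: A 61, C 51. A has a majority.

A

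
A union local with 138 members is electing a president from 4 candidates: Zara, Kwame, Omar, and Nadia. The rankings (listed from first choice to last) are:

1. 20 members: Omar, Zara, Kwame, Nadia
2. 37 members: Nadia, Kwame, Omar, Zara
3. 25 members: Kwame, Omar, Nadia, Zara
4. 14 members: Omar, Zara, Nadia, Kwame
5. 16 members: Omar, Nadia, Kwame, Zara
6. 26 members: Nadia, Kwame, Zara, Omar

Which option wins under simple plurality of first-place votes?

First-place votes: Zara 0, Kwame 25, Omar 50, Nadia 63.
Nadia has the most first-place votes.

Nadia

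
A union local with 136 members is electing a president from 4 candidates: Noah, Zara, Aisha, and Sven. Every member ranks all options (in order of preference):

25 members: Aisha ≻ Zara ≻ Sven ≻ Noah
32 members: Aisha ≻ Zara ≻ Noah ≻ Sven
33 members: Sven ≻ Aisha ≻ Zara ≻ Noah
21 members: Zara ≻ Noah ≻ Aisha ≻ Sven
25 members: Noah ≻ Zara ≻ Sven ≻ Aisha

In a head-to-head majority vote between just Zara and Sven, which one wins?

Zara

Voters preferring Zara to Sven: 103; preferring Sven to Zara: 33.
Zara wins the head-to-head.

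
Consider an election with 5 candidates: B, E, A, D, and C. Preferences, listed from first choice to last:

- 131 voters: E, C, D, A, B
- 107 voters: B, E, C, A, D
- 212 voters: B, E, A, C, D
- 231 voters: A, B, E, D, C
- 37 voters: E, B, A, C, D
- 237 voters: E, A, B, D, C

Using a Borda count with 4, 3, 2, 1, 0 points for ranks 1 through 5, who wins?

B: 131·0 + 107·4 + 212·4 + 231·3 + 37·3 + 237·2 = 2554
E: 131·4 + 107·3 + 212·3 + 231·2 + 37·4 + 237·4 = 3039
A: 131·1 + 107·1 + 212·2 + 231·4 + 37·2 + 237·3 = 2371
D: 131·2 + 107·0 + 212·0 + 231·1 + 37·0 + 237·1 = 730
C: 131·3 + 107·2 + 212·1 + 231·0 + 37·1 + 237·0 = 856
E has the highest Borda score (3039).

E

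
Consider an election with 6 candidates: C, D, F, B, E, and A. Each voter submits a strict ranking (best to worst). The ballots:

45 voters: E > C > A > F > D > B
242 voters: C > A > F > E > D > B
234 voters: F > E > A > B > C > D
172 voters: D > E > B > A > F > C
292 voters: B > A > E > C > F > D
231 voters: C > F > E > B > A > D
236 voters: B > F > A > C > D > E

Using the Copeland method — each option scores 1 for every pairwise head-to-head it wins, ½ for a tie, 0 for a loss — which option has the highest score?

C: beats D and F; loses to B, E, and A → score 2.
D: loses to C, F, B, E, and A → score 0.
F: beats D, B, and E; loses to C and A → score 3.
B: beats C, D, and A; loses to F and E → score 3.
E: beats C, D, and B; loses to F and A → score 3.
A: beats C, D, F, and E; loses to B → score 4.
A has the best pairwise record.

A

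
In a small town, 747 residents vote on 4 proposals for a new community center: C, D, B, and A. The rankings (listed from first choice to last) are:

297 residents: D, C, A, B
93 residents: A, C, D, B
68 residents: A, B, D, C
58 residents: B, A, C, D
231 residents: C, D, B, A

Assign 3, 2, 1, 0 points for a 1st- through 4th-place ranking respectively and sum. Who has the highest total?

C: 297·2 + 93·2 + 68·0 + 58·1 + 231·3 = 1531
D: 297·3 + 93·1 + 68·1 + 58·0 + 231·2 = 1514
B: 297·0 + 93·0 + 68·2 + 58·3 + 231·1 = 541
A: 297·1 + 93·3 + 68·3 + 58·2 + 231·0 = 896
C has the highest Borda score (1531).

C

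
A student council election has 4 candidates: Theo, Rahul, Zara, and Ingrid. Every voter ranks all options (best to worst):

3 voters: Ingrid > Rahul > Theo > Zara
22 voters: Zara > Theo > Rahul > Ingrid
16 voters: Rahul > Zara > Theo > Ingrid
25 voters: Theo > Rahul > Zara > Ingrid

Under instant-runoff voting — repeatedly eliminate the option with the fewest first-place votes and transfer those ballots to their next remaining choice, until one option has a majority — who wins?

Zara

Round 1: Theo 25, Rahul 16, Zara 22, Ingrid 3. Eliminate Ingrid.
Round 2: Theo 25, Rahul 19, Zara 22. Eliminate Rahul.
Round 3: Theo 28, Zara 38. Zara has a majority.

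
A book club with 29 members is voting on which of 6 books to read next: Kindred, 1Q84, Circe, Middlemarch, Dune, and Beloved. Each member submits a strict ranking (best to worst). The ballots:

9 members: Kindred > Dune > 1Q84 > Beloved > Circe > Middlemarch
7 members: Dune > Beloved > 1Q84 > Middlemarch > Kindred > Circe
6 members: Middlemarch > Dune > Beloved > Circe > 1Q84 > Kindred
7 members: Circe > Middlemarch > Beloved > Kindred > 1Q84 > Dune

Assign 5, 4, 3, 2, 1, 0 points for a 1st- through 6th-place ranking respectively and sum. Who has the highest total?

Kindred: 9·5 + 7·1 + 6·0 + 7·2 = 66
1Q84: 9·3 + 7·3 + 6·1 + 7·1 = 61
Circe: 9·1 + 7·0 + 6·2 + 7·5 = 56
Middlemarch: 9·0 + 7·2 + 6·5 + 7·4 = 72
Dune: 9·4 + 7·5 + 6·4 + 7·0 = 95
Beloved: 9·2 + 7·4 + 6·3 + 7·3 = 85
Dune has the highest Borda score (95).

Dune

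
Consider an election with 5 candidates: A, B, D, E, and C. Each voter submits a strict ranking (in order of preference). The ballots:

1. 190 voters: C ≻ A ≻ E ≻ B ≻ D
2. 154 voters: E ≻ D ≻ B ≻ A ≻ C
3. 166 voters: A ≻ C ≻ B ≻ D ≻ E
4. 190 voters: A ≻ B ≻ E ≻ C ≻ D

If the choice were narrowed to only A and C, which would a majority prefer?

Voters preferring A to C: 510; preferring C to A: 190.
A wins the head-to-head.

A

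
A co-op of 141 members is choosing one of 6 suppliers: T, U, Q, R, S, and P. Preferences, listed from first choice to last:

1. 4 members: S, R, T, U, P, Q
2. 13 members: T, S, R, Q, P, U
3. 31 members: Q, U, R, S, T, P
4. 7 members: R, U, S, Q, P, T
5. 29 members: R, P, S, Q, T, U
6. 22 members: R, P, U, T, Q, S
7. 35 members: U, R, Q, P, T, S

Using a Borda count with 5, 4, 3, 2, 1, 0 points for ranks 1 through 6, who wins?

R

T: 4·3 + 13·5 + 31·1 + 7·0 + 29·1 + 22·2 + 35·1 = 216
U: 4·2 + 13·0 + 31·4 + 7·4 + 29·0 + 22·3 + 35·5 = 401
Q: 4·0 + 13·2 + 31·5 + 7·2 + 29·2 + 22·1 + 35·3 = 380
R: 4·4 + 13·3 + 31·3 + 7·5 + 29·5 + 22·5 + 35·4 = 578
S: 4·5 + 13·4 + 31·2 + 7·3 + 29·3 + 22·0 + 35·0 = 242
P: 4·1 + 13·1 + 31·0 + 7·1 + 29·4 + 22·4 + 35·2 = 298
R has the highest Borda score (578).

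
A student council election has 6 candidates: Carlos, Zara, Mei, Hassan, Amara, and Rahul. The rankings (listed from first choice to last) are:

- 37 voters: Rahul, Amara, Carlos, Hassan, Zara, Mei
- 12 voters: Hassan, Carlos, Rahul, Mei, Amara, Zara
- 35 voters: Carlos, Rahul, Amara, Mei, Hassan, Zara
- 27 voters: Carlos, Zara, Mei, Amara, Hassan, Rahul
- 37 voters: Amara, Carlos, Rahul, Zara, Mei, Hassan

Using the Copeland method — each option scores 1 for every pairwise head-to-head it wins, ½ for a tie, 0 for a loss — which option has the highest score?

Carlos: beats Zara, Mei, Hassan, and Rahul; ties Amara → score 4.5.
Zara: beats Mei; loses to Carlos, Hassan, Amara, and Rahul → score 1.
Mei: beats Hassan; loses to Carlos, Zara, Amara, and Rahul → score 1.
Hassan: beats Zara; loses to Carlos, Mei, Amara, and Rahul → score 1.
Amara: beats Zara, Mei, and Hassan; ties Carlos; loses to Rahul → score 3.5.
Rahul: beats Zara, Mei, Hassan, and Amara; loses to Carlos → score 4.
Carlos has the best pairwise record.

Carlos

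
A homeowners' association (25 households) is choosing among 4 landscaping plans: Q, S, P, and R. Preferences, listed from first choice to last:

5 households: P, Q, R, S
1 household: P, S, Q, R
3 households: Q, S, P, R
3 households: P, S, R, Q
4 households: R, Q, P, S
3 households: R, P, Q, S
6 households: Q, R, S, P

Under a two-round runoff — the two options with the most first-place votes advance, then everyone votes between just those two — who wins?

Round 1 first-place votes: Q 9, S 0, P 9, R 7.
P and Q advance.
Runoff: P is preferred to Q by 12 voters; Q by 13.
Q wins the runoff.

Q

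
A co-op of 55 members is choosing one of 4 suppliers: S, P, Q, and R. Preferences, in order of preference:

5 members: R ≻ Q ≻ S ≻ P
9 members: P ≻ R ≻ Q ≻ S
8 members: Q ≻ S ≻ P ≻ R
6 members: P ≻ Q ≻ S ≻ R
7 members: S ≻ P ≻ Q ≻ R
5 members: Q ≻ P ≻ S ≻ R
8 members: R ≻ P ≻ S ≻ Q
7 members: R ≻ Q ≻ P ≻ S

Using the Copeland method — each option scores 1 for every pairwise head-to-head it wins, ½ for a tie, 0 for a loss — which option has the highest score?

P

S: loses to P, Q, and R → score 0.
P: beats S, Q, and R → score 3.
Q: beats S; loses to P and R → score 1.
R: beats S and Q; loses to P → score 2.
P has the best pairwise record.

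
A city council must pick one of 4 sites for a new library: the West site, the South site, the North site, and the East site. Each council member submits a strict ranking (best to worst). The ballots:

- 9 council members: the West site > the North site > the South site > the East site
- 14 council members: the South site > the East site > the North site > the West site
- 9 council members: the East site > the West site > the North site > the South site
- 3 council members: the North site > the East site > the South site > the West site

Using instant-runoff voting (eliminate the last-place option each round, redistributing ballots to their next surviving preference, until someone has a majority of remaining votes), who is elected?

Round 1: the West site 9, the South site 14, the North site 3, the East site 9. Eliminate the North site.
Round 2: the West site 9, the South site 14, the East site 12. Eliminate the West site.
Round 3: the South site 23, the East site 12. The South site has a majority.

the South site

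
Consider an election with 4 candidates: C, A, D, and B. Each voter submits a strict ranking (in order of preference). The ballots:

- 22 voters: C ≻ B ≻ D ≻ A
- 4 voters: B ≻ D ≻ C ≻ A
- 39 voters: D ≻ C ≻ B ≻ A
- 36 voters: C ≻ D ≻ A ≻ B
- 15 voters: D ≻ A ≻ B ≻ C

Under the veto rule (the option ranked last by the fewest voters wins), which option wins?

Last-place votes: C 15, A 65, D 0, B 36.
D is ranked last by the fewest voters, so D wins.

D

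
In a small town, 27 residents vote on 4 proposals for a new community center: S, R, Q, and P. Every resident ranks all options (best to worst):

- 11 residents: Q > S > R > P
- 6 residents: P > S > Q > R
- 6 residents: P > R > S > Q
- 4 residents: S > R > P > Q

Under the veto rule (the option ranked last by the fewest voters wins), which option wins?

S

Last-place votes: S 0, R 6, Q 10, P 11.
S is ranked last by the fewest voters, so S wins.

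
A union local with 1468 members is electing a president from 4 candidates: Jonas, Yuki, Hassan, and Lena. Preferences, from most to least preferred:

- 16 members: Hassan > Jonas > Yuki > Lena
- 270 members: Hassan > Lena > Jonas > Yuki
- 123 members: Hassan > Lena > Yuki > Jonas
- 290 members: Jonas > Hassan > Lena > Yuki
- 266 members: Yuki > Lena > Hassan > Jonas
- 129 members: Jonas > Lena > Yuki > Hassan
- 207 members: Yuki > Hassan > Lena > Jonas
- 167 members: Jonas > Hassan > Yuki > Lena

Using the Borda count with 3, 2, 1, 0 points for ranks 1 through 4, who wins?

Hassan

Jonas: 16·2 + 270·1 + 123·0 + 290·3 + 266·0 + 129·3 + 207·0 + 167·3 = 2060
Yuki: 16·1 + 270·0 + 123·1 + 290·0 + 266·3 + 129·1 + 207·3 + 167·1 = 1854
Hassan: 16·3 + 270·3 + 123·3 + 290·2 + 266·1 + 129·0 + 207·2 + 167·2 = 2821
Lena: 16·0 + 270·2 + 123·2 + 290·1 + 266·2 + 129·2 + 207·1 + 167·0 = 2073
Hassan has the highest Borda score (2821).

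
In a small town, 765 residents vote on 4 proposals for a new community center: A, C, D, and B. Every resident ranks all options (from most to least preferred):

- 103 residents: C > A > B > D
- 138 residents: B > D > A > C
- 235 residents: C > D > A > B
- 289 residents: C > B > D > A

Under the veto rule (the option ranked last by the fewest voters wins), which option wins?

Last-place votes: A 289, C 138, D 103, B 235.
D is ranked last by the fewest voters, so D wins.

D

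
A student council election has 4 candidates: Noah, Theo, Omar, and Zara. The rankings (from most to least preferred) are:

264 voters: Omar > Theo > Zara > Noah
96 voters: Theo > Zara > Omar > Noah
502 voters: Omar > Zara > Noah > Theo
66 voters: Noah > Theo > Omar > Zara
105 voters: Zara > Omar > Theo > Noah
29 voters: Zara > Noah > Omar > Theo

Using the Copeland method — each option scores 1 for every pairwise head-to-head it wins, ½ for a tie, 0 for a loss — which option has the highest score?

Noah: beats Theo; loses to Omar and Zara → score 1.
Theo: loses to Noah, Omar, and Zara → score 0.
Omar: beats Noah, Theo, and Zara → score 3.
Zara: beats Noah and Theo; loses to Omar → score 2.
Omar has the best pairwise record.

Omar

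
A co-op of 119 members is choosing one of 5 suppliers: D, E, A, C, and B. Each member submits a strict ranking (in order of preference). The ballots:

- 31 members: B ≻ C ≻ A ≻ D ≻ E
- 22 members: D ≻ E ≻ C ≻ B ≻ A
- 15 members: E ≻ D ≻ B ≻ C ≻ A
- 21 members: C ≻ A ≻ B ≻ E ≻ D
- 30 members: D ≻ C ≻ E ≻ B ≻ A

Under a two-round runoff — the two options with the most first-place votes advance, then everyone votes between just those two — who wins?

Round 1 first-place votes: D 52, E 15, A 0, C 21, B 31.
D and B advance.
Runoff: D is preferred to B by 67 voters; B by 52.
D wins the runoff.

D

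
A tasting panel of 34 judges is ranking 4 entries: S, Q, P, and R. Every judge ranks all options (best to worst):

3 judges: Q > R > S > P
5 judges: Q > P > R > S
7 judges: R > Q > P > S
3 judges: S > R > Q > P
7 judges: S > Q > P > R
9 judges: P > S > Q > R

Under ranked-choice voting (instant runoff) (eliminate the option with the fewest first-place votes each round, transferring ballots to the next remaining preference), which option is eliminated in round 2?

Round 1: S 10, Q 8, P 9, R 7. Eliminate R.
Round 2: S 10, Q 15, P 9. Eliminate P.

P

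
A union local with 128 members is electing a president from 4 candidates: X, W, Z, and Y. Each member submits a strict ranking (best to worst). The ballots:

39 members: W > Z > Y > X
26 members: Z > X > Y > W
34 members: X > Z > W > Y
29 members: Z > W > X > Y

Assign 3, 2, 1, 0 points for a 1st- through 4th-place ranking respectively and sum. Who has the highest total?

X: 39·0 + 26·2 + 34·3 + 29·1 = 183
W: 39·3 + 26·0 + 34·1 + 29·2 = 209
Z: 39·2 + 26·3 + 34·2 + 29·3 = 311
Y: 39·1 + 26·1 + 34·0 + 29·0 = 65
Z has the highest Borda score (311).

Z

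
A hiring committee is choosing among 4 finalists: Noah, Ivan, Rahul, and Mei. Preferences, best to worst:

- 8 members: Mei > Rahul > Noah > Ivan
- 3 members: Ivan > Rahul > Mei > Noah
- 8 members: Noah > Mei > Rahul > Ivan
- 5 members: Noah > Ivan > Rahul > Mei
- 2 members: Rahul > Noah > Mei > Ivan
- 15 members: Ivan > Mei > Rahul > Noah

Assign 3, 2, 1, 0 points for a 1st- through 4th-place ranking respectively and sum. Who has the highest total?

Noah: 8·1 + 3·0 + 8·3 + 5·3 + 2·2 + 15·0 = 51
Ivan: 8·0 + 3·3 + 8·0 + 5·2 + 2·0 + 15·3 = 64
Rahul: 8·2 + 3·2 + 8·1 + 5·1 + 2·3 + 15·1 = 56
Mei: 8·3 + 3·1 + 8·2 + 5·0 + 2·1 + 15·2 = 75
Mei has the highest Borda score (75).

Mei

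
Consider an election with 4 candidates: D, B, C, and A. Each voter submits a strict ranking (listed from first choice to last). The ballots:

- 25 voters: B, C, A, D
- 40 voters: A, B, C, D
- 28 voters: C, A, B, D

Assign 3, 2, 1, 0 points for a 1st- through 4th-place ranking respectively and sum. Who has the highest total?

D: 25·0 + 40·0 + 28·0 = 0
B: 25·3 + 40·2 + 28·1 = 183
C: 25·2 + 40·1 + 28·3 = 174
A: 25·1 + 40·3 + 28·2 = 201
A has the highest Borda score (201).

A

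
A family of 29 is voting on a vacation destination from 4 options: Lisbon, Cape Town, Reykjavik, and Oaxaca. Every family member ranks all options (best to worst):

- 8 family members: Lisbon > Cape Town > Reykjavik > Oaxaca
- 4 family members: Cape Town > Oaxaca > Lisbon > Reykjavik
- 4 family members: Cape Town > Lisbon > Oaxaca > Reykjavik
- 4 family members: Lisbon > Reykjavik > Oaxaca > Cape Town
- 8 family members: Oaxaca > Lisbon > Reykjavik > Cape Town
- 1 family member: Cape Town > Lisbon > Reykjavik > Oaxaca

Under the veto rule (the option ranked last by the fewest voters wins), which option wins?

Lisbon

Last-place votes: Lisbon 0, Cape Town 12, Reykjavik 8, Oaxaca 9.
Lisbon is ranked last by the fewest voters, so Lisbon wins.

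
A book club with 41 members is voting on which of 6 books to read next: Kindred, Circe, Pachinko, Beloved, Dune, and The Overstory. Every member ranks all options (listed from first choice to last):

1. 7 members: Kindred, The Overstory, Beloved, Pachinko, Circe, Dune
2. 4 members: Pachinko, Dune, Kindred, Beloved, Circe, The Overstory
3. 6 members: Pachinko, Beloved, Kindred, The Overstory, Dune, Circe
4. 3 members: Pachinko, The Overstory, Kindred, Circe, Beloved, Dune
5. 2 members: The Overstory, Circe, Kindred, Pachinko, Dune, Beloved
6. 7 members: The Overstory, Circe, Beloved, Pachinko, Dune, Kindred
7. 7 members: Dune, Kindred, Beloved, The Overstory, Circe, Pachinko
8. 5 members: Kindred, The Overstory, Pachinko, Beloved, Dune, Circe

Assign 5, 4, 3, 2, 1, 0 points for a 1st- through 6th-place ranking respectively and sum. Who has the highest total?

Kindred

Kindred: 7·5 + 4·3 + 6·3 + 3·3 + 2·3 + 7·0 + 7·4 + 5·5 = 133
Circe: 7·1 + 4·1 + 6·0 + 3·2 + 2·4 + 7·4 + 7·1 + 5·0 = 60
Pachinko: 7·2 + 4·5 + 6·5 + 3·5 + 2·2 + 7·2 + 7·0 + 5·3 = 112
Beloved: 7·3 + 4·2 + 6·4 + 3·1 + 2·0 + 7·3 + 7·3 + 5·2 = 108
Dune: 7·0 + 4·4 + 6·1 + 3·0 + 2·1 + 7·1 + 7·5 + 5·1 = 71
The Overstory: 7·4 + 4·0 + 6·2 + 3·4 + 2·5 + 7·5 + 7·2 + 5·4 = 131
Kindred has the highest Borda score (133).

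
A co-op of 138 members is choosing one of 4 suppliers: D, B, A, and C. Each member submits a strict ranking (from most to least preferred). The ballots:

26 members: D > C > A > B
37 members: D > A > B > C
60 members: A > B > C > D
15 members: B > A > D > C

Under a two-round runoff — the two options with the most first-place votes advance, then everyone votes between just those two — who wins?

Round 1 first-place votes: D 63, B 15, A 60, C 0.
D and A advance.
Runoff: D is preferred to A by 63 voters; A by 75.
A wins the runoff.

A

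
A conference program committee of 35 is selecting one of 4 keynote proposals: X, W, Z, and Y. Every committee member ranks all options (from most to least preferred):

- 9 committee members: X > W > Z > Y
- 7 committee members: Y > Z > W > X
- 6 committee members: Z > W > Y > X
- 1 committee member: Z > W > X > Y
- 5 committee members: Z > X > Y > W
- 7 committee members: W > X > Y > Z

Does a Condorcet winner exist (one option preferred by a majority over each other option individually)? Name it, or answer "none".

Z vs X: 19–16 for Z.
Z vs W: 19–16 for Z.
Z vs Y: 21–14 for Z.
Z beats every other option head-to-head.

Z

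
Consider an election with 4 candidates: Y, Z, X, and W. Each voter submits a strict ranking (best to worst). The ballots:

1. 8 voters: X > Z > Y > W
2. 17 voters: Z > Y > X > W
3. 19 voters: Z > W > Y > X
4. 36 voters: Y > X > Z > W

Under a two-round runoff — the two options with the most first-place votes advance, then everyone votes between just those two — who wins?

Z

Round 1 first-place votes: Y 36, Z 36, X 8, W 0.
Z and Y advance.
Runoff: Z is preferred to Y by 44 voters; Y by 36.
Z wins the runoff.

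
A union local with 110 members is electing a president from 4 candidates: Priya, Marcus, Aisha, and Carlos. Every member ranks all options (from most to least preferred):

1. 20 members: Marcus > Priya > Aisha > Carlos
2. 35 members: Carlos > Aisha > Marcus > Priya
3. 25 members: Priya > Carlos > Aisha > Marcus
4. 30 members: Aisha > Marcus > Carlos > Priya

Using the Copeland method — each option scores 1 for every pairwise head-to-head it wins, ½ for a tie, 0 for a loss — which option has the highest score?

Priya: loses to Marcus, Aisha, and Carlos → score 0.
Marcus: beats Priya; loses to Aisha and Carlos → score 1.
Aisha: beats Priya and Marcus; loses to Carlos → score 2.
Carlos: beats Priya, Marcus, and Aisha → score 3.
Carlos has the best pairwise record.

Carlos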